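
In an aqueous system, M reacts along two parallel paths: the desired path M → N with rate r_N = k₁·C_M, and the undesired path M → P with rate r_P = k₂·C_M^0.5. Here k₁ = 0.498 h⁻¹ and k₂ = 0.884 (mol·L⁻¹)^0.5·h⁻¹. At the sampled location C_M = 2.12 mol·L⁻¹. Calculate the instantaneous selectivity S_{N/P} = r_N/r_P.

S_{N/P} = r_N/r_P = (k₁·C_M)/(k₂·C_M^0.5) = (k₁/k₂)·C_M^0.5.
= (0.498×2.120) / (0.884×2.120^0.5) = 1.056/1.287 = 0.820.
Since the desired path is higher order in M, keeping C_M high (PFR or concentrated feed) favours N.

0.820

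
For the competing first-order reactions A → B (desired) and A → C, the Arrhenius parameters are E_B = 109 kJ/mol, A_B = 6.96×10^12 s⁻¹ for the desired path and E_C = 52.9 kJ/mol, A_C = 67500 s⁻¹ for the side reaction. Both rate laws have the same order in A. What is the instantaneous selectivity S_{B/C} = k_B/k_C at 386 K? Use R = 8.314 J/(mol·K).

2.64

With equal orders, S_{B/C} = k_B/k_C = (A_B/A_C)·exp[(E_C−E_B)/(RT)].
(E_C−E_B)/(RT) = (52.9−109)×10³/(8.314×386) = -56100/3209 = -17.48.
k_B/k_C = (6.96×10^12/67500)·exp(-17.48) = 1.031×10^8 × 2.559×10^-8 = 2.64.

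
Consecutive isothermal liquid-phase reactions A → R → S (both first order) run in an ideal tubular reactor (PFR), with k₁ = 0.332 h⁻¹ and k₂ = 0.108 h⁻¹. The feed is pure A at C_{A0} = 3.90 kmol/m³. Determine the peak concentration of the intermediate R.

2.27 kmol/m³

At the optimum, C_{R,max}/C_{A0} = (k₁/k₂)^[k₂/(k₂−k₁)].
= (0.332/0.108)^(0.108/(0.108−0.332)) = (3.074)^(-0.4821) = 0.5819.
C_{R,max} = 0.5819×3.90 = 2.27 kmol/m³.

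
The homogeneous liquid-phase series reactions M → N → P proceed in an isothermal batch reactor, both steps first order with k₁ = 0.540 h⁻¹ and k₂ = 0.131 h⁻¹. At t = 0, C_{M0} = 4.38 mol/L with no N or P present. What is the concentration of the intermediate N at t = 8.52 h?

1.84 mol/L

For first-order series with pure M initially, C_N(t) = k₁C_{M0}/(k₂−k₁)·(e^(−k₁t) − e^(−k₂t)).
e^(−k₁t) = e^(−0.540×8.52) = e^(−4.601) = 0.01004; e^(−k₂t) = e^(−1.116) = 0.3275.
C_N = 0.540×4.38/(0.131−0.540) × (0.01004−0.3275) = (-5.783)×(-0.3175) = 1.836 mol/L.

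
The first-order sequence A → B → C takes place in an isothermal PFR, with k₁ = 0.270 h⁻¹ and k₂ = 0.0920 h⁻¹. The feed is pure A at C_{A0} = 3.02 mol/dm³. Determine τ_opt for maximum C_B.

The intermediate peaks when r₁ = r₂, i.e. k₁e^(−k₁τ) = k₂e^(−k₂τ), giving τ_opt = ln(k₂/k₁)/(k₂−k₁).
= ln(0.0920/0.270)/(0.0920−0.270) = ln(0.3407)/-0.1780 = -1.077/-0.1780 = 6.05 h.

6.05 h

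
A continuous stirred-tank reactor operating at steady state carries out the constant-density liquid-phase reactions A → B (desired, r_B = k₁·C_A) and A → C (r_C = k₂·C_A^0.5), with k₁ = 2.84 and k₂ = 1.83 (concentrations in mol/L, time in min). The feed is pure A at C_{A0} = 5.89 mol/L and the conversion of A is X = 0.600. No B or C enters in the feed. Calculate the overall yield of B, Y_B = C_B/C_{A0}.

0.423

Exit C_A = C_{A0}(1−X) = 5.89×0.400 = 2.356 mol/L.
A CSTR operates uniformly at the exit composition, giving r_B = 6.691 and r_C = 2.809 (each k·C_A^n at C_A = 2.356).
Fraction of consumed A going to B: r_B/(r_B+r_C) = 0.7043.
C_B = 0.7043·C_{A0}·X = 0.7043×5.89×0.600 = 2.49 mol/L; Y_B = C_B/C_{A0} = 0.423.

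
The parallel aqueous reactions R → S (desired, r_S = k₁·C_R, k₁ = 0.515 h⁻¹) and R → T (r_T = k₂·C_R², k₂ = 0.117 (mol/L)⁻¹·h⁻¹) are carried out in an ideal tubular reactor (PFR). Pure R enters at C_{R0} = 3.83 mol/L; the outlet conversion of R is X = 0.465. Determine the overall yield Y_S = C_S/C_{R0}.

0.280

C_R = C_{R0}(1−X) = 2.049 mol/L.
Along a PFR/batch, dC_S/dC_R = −r_S/(r_S+r_T) = −k₁/(k₁+k₂·C_R).
Integrating from C_{R0} to C_R: C_S = (0.515/0.117)·ln[(0.515+0.117·3.83)/(0.515+0.117·2.05)] = 4.402·ln(0.9631/0.7547) = 1.073 mol/L.
Y_S = C_S/C_{R0} = 1.073/3.83 = 0.280.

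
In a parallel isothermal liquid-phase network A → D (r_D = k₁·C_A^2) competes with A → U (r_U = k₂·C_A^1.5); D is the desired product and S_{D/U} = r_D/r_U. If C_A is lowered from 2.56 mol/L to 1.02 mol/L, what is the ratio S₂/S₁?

S_{D/U} = (k₁/k₂)·C_A^0.5, so S₂/S₁ = (C_{A,2}/C_{A,1})^0.5.
= (1.02/2.56)^0.5 = (0.3984)^0.5 = 0.631.
Selectivity toward D falls as C_A falls — high-concentration operation is favoured.

0.631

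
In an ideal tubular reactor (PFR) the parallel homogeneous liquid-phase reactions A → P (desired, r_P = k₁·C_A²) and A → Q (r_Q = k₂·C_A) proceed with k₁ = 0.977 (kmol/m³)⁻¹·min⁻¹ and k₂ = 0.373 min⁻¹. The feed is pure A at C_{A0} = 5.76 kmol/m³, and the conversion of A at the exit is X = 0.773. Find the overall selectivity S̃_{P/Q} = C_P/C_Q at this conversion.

C_A = C_{A0}(1−X) = 1.308 kmol/m³.
Along a PFR/batch, dC_Q/dC_A = −r_Q/(r_P+r_Q) = −k₂/(k₂+k₁·C_A).
Integrating from C_{A0} to C_A: C_Q = (0.373/0.977)·ln[(0.373+0.977·5.76)/(0.373+0.977·1.31)] = 0.3818·ln(6.001/1.650) = 0.4928 kmol/m³.
Then C_P = (C_{A0}−C_A) − C_Q = 4.452 − 0.4928 = 3.960 kmol/m³.
S̃_{P/Q} = C_P/C_Q = 3.960/0.4928 = 8.04.

8.04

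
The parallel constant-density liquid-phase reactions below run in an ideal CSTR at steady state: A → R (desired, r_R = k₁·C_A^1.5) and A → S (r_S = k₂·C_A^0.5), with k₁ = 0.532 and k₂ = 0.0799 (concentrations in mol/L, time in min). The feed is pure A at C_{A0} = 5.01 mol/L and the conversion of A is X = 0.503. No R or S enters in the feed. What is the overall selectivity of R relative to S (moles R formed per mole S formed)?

16.6

Exit C_A = C_{A0}(1−X) = 5.01×0.497 = 2.490 mol/L.
A CSTR operates uniformly at the exit composition, giving r_R = 2.090 and r_S = 0.1261 (each k·C_A^n at C_A = 2.490).
Overall selectivity = C_R/C_S = r_Rτ/(r_Sτ) = r_R/r_S = 16.6.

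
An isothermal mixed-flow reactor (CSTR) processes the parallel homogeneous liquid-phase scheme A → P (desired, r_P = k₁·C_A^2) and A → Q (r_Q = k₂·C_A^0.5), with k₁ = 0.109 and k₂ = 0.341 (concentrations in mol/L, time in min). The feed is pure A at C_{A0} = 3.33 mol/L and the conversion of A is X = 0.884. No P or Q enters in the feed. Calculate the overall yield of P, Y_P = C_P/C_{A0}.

Exit C_A = C_{A0}(1−X) = 3.33×0.116 = 0.3863 mol/L.
A CSTR operates uniformly at the exit composition, giving r_P = 0.01626 and r_Q = 0.2119 (each k·C_A^n at C_A = 0.3863).
Fraction of consumed A going to P: r_P/(r_P+r_Q) = 0.07127.
C_P = 0.07127·C_{A0}·X = 0.07127×3.33×0.884 = 0.210 mol/L; Y_P = C_P/C_{A0} = 0.0630.

0.0630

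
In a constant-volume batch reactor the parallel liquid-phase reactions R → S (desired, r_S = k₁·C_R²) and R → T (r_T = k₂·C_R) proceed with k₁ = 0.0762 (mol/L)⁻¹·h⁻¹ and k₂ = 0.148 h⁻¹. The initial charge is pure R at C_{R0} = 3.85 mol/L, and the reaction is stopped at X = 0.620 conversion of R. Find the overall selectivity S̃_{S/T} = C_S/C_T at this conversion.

C_R = C_{R0}(1−X) = 1.463 mol/L.
Along a PFR/batch, dC_T/dC_R = −r_T/(r_S+r_T) = −k₂/(k₂+k₁·C_R).
Integrating from C_{R0} to C_R: C_T = (0.148/0.0762)·ln[(0.148+0.0762·3.85)/(0.148+0.0762·1.46)] = 1.942·ln(0.4414/0.2595) = 1.032 mol/L.
Then C_S = (C_{R0}−C_R) − C_T = 2.387 − 1.032 = 1.355 mol/L.
S̃_{S/T} = C_S/C_T = 1.355/1.032 = 1.31.

1.31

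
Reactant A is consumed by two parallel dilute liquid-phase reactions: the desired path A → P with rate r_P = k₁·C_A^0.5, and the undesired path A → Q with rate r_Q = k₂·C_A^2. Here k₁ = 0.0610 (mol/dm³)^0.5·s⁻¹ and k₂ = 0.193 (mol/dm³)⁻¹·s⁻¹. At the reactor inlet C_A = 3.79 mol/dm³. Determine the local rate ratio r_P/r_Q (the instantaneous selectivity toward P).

S_{P/Q} = r_P/r_Q = (k₁·C_A^0.5)/(k₂·C_A^2) = (k₁/k₂)·C_A^-1.5.
= (0.0610×3.790^0.5) / (0.193×3.790^2) = 0.1188/2.772 = 0.0428.
The undesired path is higher order in A, so low C_A (CSTR or dilute feed) favours P.

0.0428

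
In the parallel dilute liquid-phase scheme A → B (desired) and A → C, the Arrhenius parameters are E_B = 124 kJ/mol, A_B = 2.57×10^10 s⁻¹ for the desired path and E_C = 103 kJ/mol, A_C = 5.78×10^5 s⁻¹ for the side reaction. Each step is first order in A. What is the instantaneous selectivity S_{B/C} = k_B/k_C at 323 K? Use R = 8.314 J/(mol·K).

Since both paths have the same order in A, the concentration cancels and S_{B/C} = k_B/k_C = (A_B/A_C)·exp[(E_C−E_B)/(RT)].
(E_C−E_B)/(RT) = (103−124)×10³/(8.314×323) = -21000/2685 = -7.820.
k_B/k_C = (2.57×10^10/5.78×10^5)·exp(-7.820) = 44464 × 4.016×10^-4 = 17.9.

17.9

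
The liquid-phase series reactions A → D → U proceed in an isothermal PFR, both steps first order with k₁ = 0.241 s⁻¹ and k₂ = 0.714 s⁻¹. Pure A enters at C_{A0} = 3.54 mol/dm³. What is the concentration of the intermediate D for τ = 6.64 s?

0.348 mol/dm³

The intermediate concentration in a first-order A→B→C sequence is C_D = k₁C_{A0}(e^(−k₁τ) − e^(−k₂τ))/(k₂−k₁).
e^(−k₁τ) = e^(−0.241×6.64) = e^(−1.600) = 0.2018; e^(−k₂τ) = e^(−4.741) = 0.008730.
C_D = 0.241×3.54/(0.714−0.241) × (0.2018−0.008730) = 1.804×0.1931 = 0.3483 mol/dm³.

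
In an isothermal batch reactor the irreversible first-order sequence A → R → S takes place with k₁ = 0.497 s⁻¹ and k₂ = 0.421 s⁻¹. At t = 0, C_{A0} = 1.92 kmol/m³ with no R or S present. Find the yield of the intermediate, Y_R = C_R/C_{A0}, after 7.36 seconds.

0.126

For first-order series with pure A initially, C_R(t) = k₁C_{A0}/(k₂−k₁)·(e^(−k₁t) − e^(−k₂t)).
e^(−k₁t) = e^(−0.497×7.36) = e^(−3.658) = 0.02579; e^(−k₂t) = e^(−3.099) = 0.04511.
C_R = 0.497×1.92/(0.421−0.497) × (0.02579−0.04511) = (-12.56)×(-0.01933) = 0.2427 kmol/m³.
Y_R = C_R/C_{A0} = 0.2427/1.92 = 0.126.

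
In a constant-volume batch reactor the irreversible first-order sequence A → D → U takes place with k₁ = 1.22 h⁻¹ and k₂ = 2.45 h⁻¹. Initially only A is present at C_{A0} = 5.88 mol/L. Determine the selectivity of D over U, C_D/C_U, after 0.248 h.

2.82

The intermediate concentration in a first-order A→B→C sequence is C_D = k₁C_{A0}(e^(−k₁t) − e^(−k₂t))/(k₂−k₁).
e^(−k₁t) = e^(−1.22×0.248) = e^(−0.3026) = 0.7389; e^(−k₂t) = e^(−0.6076) = 0.5447.
C_D = 1.22×5.88/(2.45−1.22) × (0.7389−0.5447) = 5.832×0.1943 = 1.133 mol/L.
C_A = C_{A0}e^(−k₁t) = 4.345 mol/L, so C_U = C_{A0}−C_A−C_D = 0.4021 mol/L; C_D/C_U = 2.82.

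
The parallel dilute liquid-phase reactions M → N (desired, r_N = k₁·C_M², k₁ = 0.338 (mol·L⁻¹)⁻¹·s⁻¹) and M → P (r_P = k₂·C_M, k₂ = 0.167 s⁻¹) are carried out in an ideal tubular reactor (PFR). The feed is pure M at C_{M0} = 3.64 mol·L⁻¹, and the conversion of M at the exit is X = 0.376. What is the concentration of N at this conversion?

C_M = C_{M0}(1−X) = 2.271 mol·L⁻¹.
Along a PFR/batch, dC_P/dC_M = −r_P/(r_N+r_P) = −k₂/(k₂+k₁·C_M).
Integrating from C_{M0} to C_M: C_P = (0.167/0.338)·ln[(0.167+0.338·3.64)/(0.167+0.338·2.27)] = 0.4941·ln(1.397/0.9347) = 0.1987 mol·L⁻¹.
Then C_N = (C_{M0}−C_M) − C_P = 1.369 − 0.1987 = 1.170 mol·L⁻¹.

1.17 mol·L⁻¹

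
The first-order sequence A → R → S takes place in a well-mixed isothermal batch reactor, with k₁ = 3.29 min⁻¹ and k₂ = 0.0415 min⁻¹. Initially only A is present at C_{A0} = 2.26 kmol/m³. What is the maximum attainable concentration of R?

Evaluating C_R at t_opt = ln(k₂/k₁)/(k₂−k₁) gives C_{R,max}/C_{A0} = (k₁/k₂)^[k₂/(k₂−k₁)].
= (3.29/0.0415)^(0.0415/(0.0415−3.29)) = (79.28)^(-0.01278) = 0.9457.
C_{R,max} = 0.9457×2.26 = 2.14 kmol/m³.

2.14 kmol/m³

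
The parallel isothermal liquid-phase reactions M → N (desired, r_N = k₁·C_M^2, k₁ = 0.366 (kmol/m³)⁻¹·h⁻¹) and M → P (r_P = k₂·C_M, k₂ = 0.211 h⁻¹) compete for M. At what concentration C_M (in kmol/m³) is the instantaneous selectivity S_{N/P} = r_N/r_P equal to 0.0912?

S_{N/P} = (k₁/k₂)·C_M ⇒ C_M = S·k₂/k₁.
= 0.0912×0.211/0.366 = 0.0526 kmol/m³.

0.0526 kmol/m³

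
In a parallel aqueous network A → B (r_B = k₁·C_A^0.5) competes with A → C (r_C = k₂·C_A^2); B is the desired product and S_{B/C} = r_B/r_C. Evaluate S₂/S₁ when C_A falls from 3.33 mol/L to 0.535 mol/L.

S_{B/C} = (k₁/k₂)·C_A^-1.5, so S₂/S₁ = (C_{A,2}/C_{A,1})^-1.5.
= (0.535/3.33)^(-1.5) = (0.1607)^(-1.5) = 15.5.
Selectivity toward B rises as C_A falls — low-concentration operation is favoured.

15.5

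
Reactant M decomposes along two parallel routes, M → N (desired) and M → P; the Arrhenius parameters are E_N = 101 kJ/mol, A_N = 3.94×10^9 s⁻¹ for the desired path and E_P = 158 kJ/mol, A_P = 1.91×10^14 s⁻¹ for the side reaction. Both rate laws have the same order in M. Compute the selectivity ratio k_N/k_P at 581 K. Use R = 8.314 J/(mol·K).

Since both paths have the same order in M, the concentration cancels and S_{N/P} = k_N/k_P = (A_N/A_P)·exp[(E_P−E_N)/(RT)].
(E_P−E_N)/(RT) = (158−101)×10³/(8.314×581) = 57000/4830 = 11.80.
k_N/k_P = (3.94×10^9/1.91×10^14)·exp(11.80) = 2.063×10^-5 × 1.333×10^5 = 2.75.
Since E_N < E_P, lowering the temperature improves selectivity toward N.

2.75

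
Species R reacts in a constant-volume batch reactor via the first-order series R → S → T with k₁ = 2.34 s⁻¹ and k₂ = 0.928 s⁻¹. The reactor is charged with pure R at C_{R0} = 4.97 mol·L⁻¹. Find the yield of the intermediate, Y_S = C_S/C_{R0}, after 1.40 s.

For first-order series with pure R initially, C_S(t) = k₁C_{R0}/(k₂−k₁)·(e^(−k₁t) − e^(−k₂t)).
e^(−k₁t) = e^(−2.34×1.40) = e^(−3.276) = 0.03778; e^(−k₂t) = e^(−1.299) = 0.2727.
C_S = 2.34×4.97/(0.928−2.34) × (0.03778−0.2727) = (-8.236)×(-0.2350) = 1.935 mol·L⁻¹.
Y_S = C_S/C_{R0} = 1.935/4.97 = 0.389.

0.389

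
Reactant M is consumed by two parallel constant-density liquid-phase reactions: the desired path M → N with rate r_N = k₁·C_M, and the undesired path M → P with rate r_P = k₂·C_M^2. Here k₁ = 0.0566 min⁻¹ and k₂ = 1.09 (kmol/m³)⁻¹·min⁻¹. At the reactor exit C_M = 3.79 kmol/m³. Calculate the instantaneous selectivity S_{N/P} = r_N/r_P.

S_{N/P} = r_N/r_P = (k₁·C_M)/(k₂·C_M^2) = (k₁/k₂)·C_M⁻¹.
= (0.0566×3.790) / (1.09×3.790^2) = 0.2145/15.66 = 0.0137.

0.0137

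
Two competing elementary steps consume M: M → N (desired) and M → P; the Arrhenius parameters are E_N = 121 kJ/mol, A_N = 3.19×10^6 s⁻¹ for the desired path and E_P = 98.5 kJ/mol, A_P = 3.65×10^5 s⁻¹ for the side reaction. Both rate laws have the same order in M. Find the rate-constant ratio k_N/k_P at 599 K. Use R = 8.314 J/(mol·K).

With equal orders, S_{N/P} = k_N/k_P = (A_N/A_P)·exp[(E_P−E_N)/(RT)].
(E_P−E_N)/(RT) = (98.5−121)×10³/(8.314×599) = -22500/4980 = -4.518.
k_N/k_P = (3.19×10^6/3.65×10^5)·exp(-4.518) = 8.740 × 0.01091 = 0.0954.

0.0954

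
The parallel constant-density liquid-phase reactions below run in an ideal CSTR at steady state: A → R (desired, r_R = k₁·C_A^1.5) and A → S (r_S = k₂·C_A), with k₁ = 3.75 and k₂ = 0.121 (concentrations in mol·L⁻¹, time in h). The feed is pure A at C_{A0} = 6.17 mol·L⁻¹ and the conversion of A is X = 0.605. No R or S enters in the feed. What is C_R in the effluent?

3.66 mol·L⁻¹

Exit C_A = C_{A0}(1−X) = 6.17×0.395 = 2.437 mol·L⁻¹.
In a CSTR the entire volume is at exit conditions, so r_R = 3.75×2.437^1.5 = 14.27 and r_S = 0.121×2.437 = 0.2949.
Fraction of consumed A going to R: r_R/(r_R+r_S) = 0.9797.
C_R = 0.9797·C_{A0}·X = 0.9797×6.17×0.605 = 3.66 mol·L⁻¹.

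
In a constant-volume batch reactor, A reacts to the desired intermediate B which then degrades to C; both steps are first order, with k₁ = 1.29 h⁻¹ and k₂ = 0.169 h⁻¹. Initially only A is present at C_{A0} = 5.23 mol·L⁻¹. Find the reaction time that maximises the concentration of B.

1.81 h

Setting dC_B/dt = 0 gives t_opt = ln(k₂/k₁)/(k₂−k₁).
= ln(0.169/1.29)/(0.169−1.29) = ln(0.1310)/-1.121 = -2.032/-1.121 = 1.81 h.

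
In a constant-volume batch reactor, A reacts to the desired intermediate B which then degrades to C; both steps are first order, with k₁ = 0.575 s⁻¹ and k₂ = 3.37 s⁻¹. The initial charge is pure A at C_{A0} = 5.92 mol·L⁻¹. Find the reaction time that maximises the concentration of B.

The intermediate peaks when r₁ = r₂, i.e. k₁e^(−k₁t) = k₂e^(−k₂t), giving t_opt = ln(k₂/k₁)/(k₂−k₁).
= ln(3.37/0.575)/(3.37−0.575) = ln(5.861)/2.795 = 1.768/2.795 = 0.633 s.

0.633 s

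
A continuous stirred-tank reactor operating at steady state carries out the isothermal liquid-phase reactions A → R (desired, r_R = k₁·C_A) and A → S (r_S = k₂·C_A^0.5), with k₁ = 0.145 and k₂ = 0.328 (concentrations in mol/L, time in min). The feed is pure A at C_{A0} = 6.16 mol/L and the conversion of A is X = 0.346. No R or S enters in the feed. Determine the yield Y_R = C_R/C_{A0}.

Exit C_A = C_{A0}(1−X) = 6.16×0.654 = 4.029 mol/L.
A CSTR operates uniformly at the exit composition, giving r_R = 0.5842 and r_S = 0.6583 (each k·C_A^n at C_A = 4.029).
Fraction of consumed A going to R: r_R/(r_R+r_S) = 0.4701.
C_R = 0.4701·C_{A0}·X = 0.4701×6.16×0.346 = 1.00 mol/L; Y_R = C_R/C_{A0} = 0.163.

0.163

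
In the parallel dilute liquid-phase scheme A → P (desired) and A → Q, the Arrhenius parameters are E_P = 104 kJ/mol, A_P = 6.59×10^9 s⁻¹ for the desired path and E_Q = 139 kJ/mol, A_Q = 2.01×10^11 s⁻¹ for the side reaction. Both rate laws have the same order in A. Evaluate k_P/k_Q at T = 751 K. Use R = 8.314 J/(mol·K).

Since both paths have the same order in A, the concentration cancels and S_{P/Q} = k_P/k_Q = (A_P/A_Q)·exp[(E_Q−E_P)/(RT)].
(E_Q−E_P)/(RT) = (139−104)×10³/(8.314×751) = 35000/6244 = 5.606.
k_P/k_Q = (6.59×10^9/2.01×10^11)·exp(5.606) = 0.03279 × 271.9 = 8.92.
Since E_P < E_Q, lowering the temperature improves selectivity toward P.

8.92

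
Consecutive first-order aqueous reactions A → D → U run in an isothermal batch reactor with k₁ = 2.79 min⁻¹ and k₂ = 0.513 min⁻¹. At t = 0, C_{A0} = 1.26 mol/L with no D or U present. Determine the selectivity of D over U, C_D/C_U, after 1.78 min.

The intermediate concentration in a first-order A→B→C sequence is C_D = k₁C_{A0}(e^(−k₁t) − e^(−k₂t))/(k₂−k₁).
e^(−k₁t) = e^(−2.79×1.78) = e^(−4.966) = 0.006970; e^(−k₂t) = e^(−0.9131) = 0.4013.
C_D = 2.79×1.26/(0.513−2.79) × (0.006970−0.4013) = (-1.544)×(-0.3943) = 0.6087 mol/L.
C_A = C_{A0}e^(−k₁t) = 0.008782 mol/L, so C_U = C_{A0}−C_A−C_D = 0.6425 mol/L; C_D/C_U = 0.947.

0.947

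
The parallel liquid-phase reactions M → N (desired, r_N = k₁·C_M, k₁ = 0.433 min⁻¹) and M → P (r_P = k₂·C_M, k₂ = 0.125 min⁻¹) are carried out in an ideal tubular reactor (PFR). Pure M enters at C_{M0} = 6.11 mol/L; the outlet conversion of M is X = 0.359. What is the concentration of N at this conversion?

C_M = C_{M0}(1−X) = 3.917 mol/L.
Both paths are first order in M, so the instantaneous fraction to N is constant: dC_N/d(−C_M) = k₁/(k₁+k₂) = 0.7760.
C_N = 0.7760·(C_{M0}−C_M) = 0.7760×2.193 = 1.70 mol/L.

1.70 mol/L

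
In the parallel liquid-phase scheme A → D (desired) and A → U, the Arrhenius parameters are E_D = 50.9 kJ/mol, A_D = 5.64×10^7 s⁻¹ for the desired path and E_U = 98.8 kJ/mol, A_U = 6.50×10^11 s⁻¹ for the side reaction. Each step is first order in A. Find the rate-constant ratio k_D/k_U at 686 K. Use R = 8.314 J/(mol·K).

0.385

With equal orders, S_{D/U} = k_D/k_U = (A_D/A_U)·exp[(E_U−E_D)/(RT)].
(E_U−E_D)/(RT) = (98.8−50.9)×10³/(8.314×686) = 47900/5703 = 8.398.
k_D/k_U = (5.64×10^7/6.50×10^11)·exp(8.398) = 8.677×10^-5 × 4440 = 0.385.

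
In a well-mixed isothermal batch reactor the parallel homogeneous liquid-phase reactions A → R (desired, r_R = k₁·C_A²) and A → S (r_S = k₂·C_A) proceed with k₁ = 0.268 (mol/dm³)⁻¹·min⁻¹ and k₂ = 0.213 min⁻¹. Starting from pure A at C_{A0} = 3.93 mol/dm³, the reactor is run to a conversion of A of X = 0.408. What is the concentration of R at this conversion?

C_A = C_{A0}(1−X) = 2.327 mol/dm³.
Along a PFR/batch, dC_S/dC_A = −r_S/(r_R+r_S) = −k₂/(k₂+k₁·C_A).
Integrating from C_{A0} to C_A: C_S = (0.213/0.268)·ln[(0.213+0.268·3.93)/(0.213+0.268·2.33)] = 0.7948·ln(1.266/0.8365) = 0.3295 mol/dm³.
Then C_R = (C_{A0}−C_A) − C_S = 1.603 − 0.3295 = 1.274 mol/dm³.

1.27 mol/dm³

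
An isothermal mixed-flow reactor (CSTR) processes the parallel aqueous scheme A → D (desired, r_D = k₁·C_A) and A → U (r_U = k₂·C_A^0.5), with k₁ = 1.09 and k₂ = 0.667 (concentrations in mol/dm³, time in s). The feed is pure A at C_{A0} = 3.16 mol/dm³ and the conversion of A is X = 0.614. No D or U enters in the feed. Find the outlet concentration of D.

1.25 mol/dm³

Exit C_A = C_{A0}(1−X) = 3.16×0.386 = 1.220 mol/dm³.
Rates in a CSTR are evaluated at the outlet concentration: r_D = 1.09×1.220 = 1.330, r_U = 0.667×1.220^0.5 = 0.7367.
Fraction of consumed A going to D: r_D/(r_D+r_U) = 0.6435.
C_D = 0.6435·C_{A0}·X = 0.6435×3.16×0.614 = 1.25 mol/dm³.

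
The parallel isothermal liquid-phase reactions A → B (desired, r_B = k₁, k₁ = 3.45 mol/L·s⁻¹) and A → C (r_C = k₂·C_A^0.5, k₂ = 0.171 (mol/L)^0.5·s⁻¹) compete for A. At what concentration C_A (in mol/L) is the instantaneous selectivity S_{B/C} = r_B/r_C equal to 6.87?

8.62 mol/L

S_{B/C} = (k₁/k₂)·C_A^-0.5 ⇒ C_A = (S·k₂/k₁)^(-2).
= (6.87×0.171/3.45)^(-2) = (0.3405)^(-2) = 8.62 mol/L.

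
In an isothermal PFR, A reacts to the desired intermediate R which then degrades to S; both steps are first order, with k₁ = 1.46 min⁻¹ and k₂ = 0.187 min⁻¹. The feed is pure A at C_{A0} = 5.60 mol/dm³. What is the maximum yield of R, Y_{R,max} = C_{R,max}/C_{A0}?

At the optimum, C_{R,max}/C_{A0} = (k₁/k₂)^[k₂/(k₂−k₁)].
= (1.46/0.187)^(0.187/(0.187−1.46)) = (7.807)^(-0.1469) = 0.7394.

0.739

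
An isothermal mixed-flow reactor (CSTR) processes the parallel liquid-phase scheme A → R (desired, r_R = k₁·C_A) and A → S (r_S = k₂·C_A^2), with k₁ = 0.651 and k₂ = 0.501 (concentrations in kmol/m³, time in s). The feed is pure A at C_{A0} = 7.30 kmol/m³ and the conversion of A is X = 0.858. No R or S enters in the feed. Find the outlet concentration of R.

Exit C_A = C_{A0}(1−X) = 7.30×0.142 = 1.037 kmol/m³.
In a CSTR the entire volume is at exit conditions, so r_R = 0.651×1.037 = 0.6748 and r_S = 0.501×1.037^2 = 0.5383.
Fraction of consumed A going to R: r_R/(r_R+r_S) = 0.5563.
C_R = 0.5563·C_{A0}·X = 0.5563×7.30×0.858 = 3.48 kmol/m³.

3.48 kmol/m³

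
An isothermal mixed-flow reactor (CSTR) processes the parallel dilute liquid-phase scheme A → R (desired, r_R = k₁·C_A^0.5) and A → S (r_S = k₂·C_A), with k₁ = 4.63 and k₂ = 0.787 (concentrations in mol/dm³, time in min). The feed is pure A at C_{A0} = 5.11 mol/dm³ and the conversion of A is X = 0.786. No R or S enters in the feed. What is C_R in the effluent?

3.41 mol/dm³

Exit C_A = C_{A0}(1−X) = 5.11×0.214 = 1.094 mol/dm³.
Rates in a CSTR are evaluated at the outlet concentration: r_R = 4.63×1.094^0.5 = 4.842, r_S = 0.787×1.094 = 0.8606.
Fraction of consumed A going to R: r_R/(r_R+r_S) = 0.8491.
C_R = 0.8491·C_{A0}·X = 0.8491×5.11×0.786 = 3.41 mol/dm³.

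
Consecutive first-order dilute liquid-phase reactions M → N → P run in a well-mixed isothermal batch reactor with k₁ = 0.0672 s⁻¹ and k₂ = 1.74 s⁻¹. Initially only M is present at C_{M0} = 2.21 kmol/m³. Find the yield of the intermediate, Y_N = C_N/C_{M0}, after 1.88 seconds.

For first-order series with pure M initially, C_N(t) = k₁C_{M0}/(k₂−k₁)·(e^(−k₁t) − e^(−k₂t)).
e^(−k₁t) = e^(−0.0672×1.88) = e^(−0.1263) = 0.8813; e^(−k₂t) = e^(−3.271) = 0.03796.
C_N = 0.0672×2.21/(1.74−0.0672) × (0.8813−0.03796) = 0.08878×0.8434 = 0.07487 kmol/m³.
Y_N = C_N/C_{M0} = 0.07487/2.21 = 0.0339.

0.0339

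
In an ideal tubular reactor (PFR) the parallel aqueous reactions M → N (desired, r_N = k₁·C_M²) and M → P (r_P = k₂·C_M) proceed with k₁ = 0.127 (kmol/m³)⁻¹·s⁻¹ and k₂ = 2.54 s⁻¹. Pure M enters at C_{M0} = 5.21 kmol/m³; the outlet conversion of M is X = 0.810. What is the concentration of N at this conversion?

C_M = C_{M0}(1−X) = 0.9899 kmol/m³.
Along a PFR/batch, dC_P/dC_M = −r_P/(r_N+r_P) = −k₂/(k₂+k₁·C_M).
Integrating from C_{M0} to C_M: C_P = (2.54/0.127)·ln[(2.54+0.127·5.21)/(2.54+0.127·0.990)] = 20.00·ln(3.202/2.666) = 3.664 kmol/m³.
Then C_N = (C_{M0}−C_M) − C_P = 4.220 − 3.664 = 0.5561 kmol/m³.

0.556 kmol/m³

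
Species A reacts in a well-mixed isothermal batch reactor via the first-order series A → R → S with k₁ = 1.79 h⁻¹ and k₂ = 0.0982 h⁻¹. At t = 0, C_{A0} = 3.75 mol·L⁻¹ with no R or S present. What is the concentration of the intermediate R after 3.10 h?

2.91 mol·L⁻¹

Solving the coupled first-order balances gives C_R(t) = [k₁/(k₂−k₁)]·C_{A0}·(e^(−k₁t) − e^(−k₂t)).
e^(−k₁t) = e^(−1.79×3.10) = e^(−5.549) = 0.003891; e^(−k₂t) = e^(−0.3044) = 0.7376.
C_R = 1.79×3.75/(0.0982−1.79) × (0.003891−0.7376) = (-3.968)×(-0.7337) = 2.911 mol·L⁻¹.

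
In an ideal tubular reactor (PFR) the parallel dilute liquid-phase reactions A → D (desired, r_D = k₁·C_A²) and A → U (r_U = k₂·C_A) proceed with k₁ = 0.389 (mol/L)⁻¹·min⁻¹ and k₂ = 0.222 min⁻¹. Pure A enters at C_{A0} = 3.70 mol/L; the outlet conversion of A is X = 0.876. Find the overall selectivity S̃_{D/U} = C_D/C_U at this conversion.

C_A = C_{A0}(1−X) = 0.4588 mol/L.
Along a PFR/batch, dC_U/dC_A = −r_U/(r_D+r_U) = −k₂/(k₂+k₁·C_A).
Integrating from C_{A0} to C_A: C_U = (0.222/0.389)·ln[(0.222+0.389·3.70)/(0.222+0.389·0.459)] = 0.5707·ln(1.661/0.4005) = 0.8119 mol/L.
Then C_D = (C_{A0}−C_A) − C_U = 3.241 − 0.8119 = 2.429 mol/L.
S̃_{D/U} = C_D/C_U = 2.429/0.8119 = 2.99.

2.99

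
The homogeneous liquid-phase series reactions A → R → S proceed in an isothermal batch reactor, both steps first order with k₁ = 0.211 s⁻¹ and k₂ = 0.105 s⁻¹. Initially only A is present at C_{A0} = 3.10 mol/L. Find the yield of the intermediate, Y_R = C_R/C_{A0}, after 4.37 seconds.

Solving the coupled first-order balances gives C_R(t) = [k₁/(k₂−k₁)]·C_{A0}·(e^(−k₁t) − e^(−k₂t)).
e^(−k₁t) = e^(−0.211×4.37) = e^(−0.9221) = 0.3977; e^(−k₂t) = e^(−0.4588) = 0.6320.
C_R = 0.211×3.10/(0.105−0.211) × (0.3977−0.6320) = (-6.171)×(-0.2343) = 1.446 mol/L.
Y_R = C_R/C_{A0} = 1.446/3.10 = 0.466.

0.466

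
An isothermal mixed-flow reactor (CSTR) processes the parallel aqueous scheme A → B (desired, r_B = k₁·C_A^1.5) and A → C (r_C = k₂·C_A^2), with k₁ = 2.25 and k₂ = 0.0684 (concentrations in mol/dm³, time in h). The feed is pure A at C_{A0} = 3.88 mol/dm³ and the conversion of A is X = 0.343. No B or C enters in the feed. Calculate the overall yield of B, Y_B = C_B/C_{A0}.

0.327

Exit C_A = C_{A0}(1−X) = 3.88×0.657 = 2.549 mol/dm³.
A CSTR operates uniformly at the exit composition, giving r_B = 9.158 and r_C = 0.4445 (each k·C_A^n at C_A = 2.549).
Fraction of consumed A going to B: r_B/(r_B+r_C) = 0.9537.
C_B = 0.9537·C_{A0}·X = 0.9537×3.88×0.343 = 1.27 mol/dm³; Y_B = C_B/C_{A0} = 0.327.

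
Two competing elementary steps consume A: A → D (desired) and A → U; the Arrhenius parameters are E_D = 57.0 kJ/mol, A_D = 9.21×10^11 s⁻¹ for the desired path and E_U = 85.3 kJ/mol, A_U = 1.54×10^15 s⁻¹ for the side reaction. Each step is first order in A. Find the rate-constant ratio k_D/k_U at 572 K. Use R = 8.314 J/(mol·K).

0.230

k_D/k_U = (A_D/A_U)·exp[−(E_D−E_U)/(RT)] = (A_D/A_U)·exp[(E_U−E_D)/(RT)].
(E_U−E_D)/(RT) = (85.3−57.0)×10³/(8.314×572) = 28300/4756 = 5.951.
k_D/k_U = (9.21×10^11/1.54×10^15)·exp(5.951) = 5.981×10^-4 × 384.1 = 0.230.
Since E_D < E_U, lowering the temperature improves selectivity toward D.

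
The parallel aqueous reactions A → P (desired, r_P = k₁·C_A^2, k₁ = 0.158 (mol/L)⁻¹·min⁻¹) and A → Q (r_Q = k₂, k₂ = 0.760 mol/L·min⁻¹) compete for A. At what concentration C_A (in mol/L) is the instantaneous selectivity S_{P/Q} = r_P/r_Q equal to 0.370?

S_{P/Q} = (k₁/k₂)·C_A^2 ⇒ C_A = (S·k₂/k₁)^(0.5).
= (0.370×0.760/0.158)^(0.5) = (1.780)^(0.5) = 1.33 mol/L.

1.33 mol/L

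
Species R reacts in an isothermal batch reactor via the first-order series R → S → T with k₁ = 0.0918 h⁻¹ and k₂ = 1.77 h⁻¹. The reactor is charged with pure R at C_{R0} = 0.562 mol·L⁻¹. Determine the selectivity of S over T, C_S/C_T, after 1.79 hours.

0.411

The intermediate concentration in a first-order A→B→C sequence is C_S = k₁C_{R0}(e^(−k₁t) − e^(−k₂t))/(k₂−k₁).
e^(−k₁t) = e^(−0.0918×1.79) = e^(−0.1643) = 0.8485; e^(−k₂t) = e^(−3.168) = 0.04208.
C_S = 0.0918×0.562/(1.77−0.0918) × (0.8485−0.04208) = 0.03074×0.8064 = 0.02479 mol·L⁻¹.
C_R = C_{R0}e^(−k₁t) = 0.4768 mol·L⁻¹, so C_T = C_{R0}−C_R−C_S = 0.06037 mol·L⁻¹; C_S/C_T = 0.411.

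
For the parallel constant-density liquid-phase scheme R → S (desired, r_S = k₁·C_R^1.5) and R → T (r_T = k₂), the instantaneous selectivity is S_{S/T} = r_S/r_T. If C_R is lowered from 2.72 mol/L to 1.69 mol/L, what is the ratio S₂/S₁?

S_{S/T} = (k₁/k₂)·C_R^1.5, so S₂/S₁ = (C_{R,2}/C_{R,1})^1.5.
= (1.69/2.72)^1.5 = (0.6213)^1.5 = 0.490.
Selectivity toward S falls as C_R falls — high-concentration operation is favoured.

0.490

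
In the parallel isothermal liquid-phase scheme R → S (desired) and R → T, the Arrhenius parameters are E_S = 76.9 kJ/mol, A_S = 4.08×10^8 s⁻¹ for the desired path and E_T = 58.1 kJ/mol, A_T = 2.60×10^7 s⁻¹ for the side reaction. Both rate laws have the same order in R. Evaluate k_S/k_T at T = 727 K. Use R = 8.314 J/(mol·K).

k_S/k_T = (A_S/A_T)·exp[−(E_S−E_T)/(RT)] = (A_S/A_T)·exp[(E_T−E_S)/(RT)].
(E_T−E_S)/(RT) = (58.1−76.9)×10³/(8.314×727) = -18800/6044 = -3.110.
k_S/k_T = (4.08×10^8/2.60×10^7)·exp(-3.110) = 15.69 × 0.04458 = 0.700.
Since E_S > E_T, raising the temperature improves selectivity toward S.

0.700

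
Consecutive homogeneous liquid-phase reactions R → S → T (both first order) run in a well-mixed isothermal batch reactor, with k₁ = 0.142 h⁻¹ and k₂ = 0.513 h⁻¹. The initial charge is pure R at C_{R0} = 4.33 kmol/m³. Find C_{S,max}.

0.733 kmol/m³

For a first-order series the maximum intermediate yield is C_{S,max}/C_{R0} = (k₁/k₂)^[k₂/(k₂−k₁)].
= (0.142/0.513)^(0.513/(0.513−0.142)) = (0.2768)^(1.383) = 0.1693.
C_{S,max} = 0.1693×4.33 = 0.733 kmol/m³.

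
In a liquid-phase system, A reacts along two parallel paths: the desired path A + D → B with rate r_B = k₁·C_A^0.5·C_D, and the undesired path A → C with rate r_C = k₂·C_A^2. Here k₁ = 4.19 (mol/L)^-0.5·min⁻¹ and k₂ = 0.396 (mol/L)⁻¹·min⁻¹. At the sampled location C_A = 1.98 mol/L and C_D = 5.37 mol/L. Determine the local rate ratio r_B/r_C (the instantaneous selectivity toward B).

20.4

S_{B/C} = r_B/r_C = (k₁·C_A^0.5·C_D)/(k₂·C_A^2) = (k₁/k₂)·C_A^-1.5·C_D.
= (4.19×1.980^0.5×5.370) / (0.396×1.980^2) = 31.66/1.552 = 20.4.
The undesired path is higher order in A, so low C_A (CSTR or dilute feed) favours B.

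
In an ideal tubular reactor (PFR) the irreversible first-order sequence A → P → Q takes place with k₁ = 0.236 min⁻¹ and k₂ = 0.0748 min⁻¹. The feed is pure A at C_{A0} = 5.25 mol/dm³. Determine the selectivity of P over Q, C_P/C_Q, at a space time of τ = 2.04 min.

11.8

Solving the coupled first-order balances gives C_P(τ) = [k₁/(k₂−k₁)]·C_{A0}·(e^(−k₁τ) − e^(−k₂τ)).
e^(−k₁τ) = e^(−0.236×2.04) = e^(−0.4814) = 0.6179; e^(−k₂τ) = e^(−0.1526) = 0.8585.
C_P = 0.236×5.25/(0.0748−0.236) × (0.6179−0.8585) = (-7.686)×(-0.2406) = 1.849 mol/dm³.
C_A = C_{A0}e^(−k₁τ) = 3.244 mol/dm³, so C_Q = C_{A0}−C_A−C_P = 0.1569 mol/dm³; C_P/C_Q = 11.8.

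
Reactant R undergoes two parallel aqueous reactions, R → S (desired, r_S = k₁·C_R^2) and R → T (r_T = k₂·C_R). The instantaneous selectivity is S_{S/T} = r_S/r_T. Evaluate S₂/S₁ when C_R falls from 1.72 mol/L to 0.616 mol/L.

S_{S/T} = (k₁/k₂)·C_R, so S₂/S₁ = (C_{R,2}/C_{R,1}).
= 0.616/1.72 = 0.358.
Selectivity toward S falls as C_R falls — high-concentration operation is favoured.

0.358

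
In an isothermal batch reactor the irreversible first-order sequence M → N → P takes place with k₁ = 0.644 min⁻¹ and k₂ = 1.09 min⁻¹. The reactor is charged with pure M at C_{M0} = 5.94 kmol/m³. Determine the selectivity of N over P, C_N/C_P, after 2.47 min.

Solving the coupled first-order balances gives C_N(t) = [k₁/(k₂−k₁)]·C_{M0}·(e^(−k₁t) − e^(−k₂t)).
e^(−k₁t) = e^(−0.644×2.47) = e^(−1.591) = 0.2038; e^(−k₂t) = e^(−2.692) = 0.06772.
C_N = 0.644×5.94/(1.09−0.644) × (0.2038−0.06772) = 8.577×0.1361 = 1.167 kmol/m³.
C_M = C_{M0}e^(−k₁t) = 1.210 kmol/m³, so C_P = C_{M0}−C_M−C_N = 3.562 kmol/m³; C_N/C_P = 0.328.

0.328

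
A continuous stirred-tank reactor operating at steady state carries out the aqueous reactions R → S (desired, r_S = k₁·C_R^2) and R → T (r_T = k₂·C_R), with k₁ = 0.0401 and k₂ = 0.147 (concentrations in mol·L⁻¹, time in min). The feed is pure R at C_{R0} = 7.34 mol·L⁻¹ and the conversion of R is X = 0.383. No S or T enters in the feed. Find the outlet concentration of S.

1.55 mol·L⁻¹

Exit C_R = C_{R0}(1−X) = 7.34×0.617 = 4.529 mol·L⁻¹.
In a CSTR the entire volume is at exit conditions, so r_S = 0.0401×4.529^2 = 0.8224 and r_T = 0.147×4.529 = 0.6657.
Fraction of consumed R going to S: r_S/(r_S+r_T) = 0.5527.
C_S = 0.5527·C_{R0}·X = 0.5527×7.34×0.383 = 1.55 mol·L⁻¹.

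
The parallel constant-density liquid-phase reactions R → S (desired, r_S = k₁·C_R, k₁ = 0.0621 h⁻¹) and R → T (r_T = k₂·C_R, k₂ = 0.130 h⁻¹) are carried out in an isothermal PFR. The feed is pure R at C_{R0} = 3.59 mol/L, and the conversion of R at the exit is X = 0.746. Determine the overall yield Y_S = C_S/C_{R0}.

0.241

C_R = C_{R0}(1−X) = 0.9119 mol/L.
Both paths are first order in R, so the instantaneous fraction to S is constant: dC_S/d(−C_R) = k₁/(k₁+k₂) = 0.3233.
C_S = 0.3233·(C_{R0}−C_R) = 0.3233×2.678 = 0.866 mol/L.
Y_S = C_S/C_{R0} = 0.8658/3.59 = 0.241.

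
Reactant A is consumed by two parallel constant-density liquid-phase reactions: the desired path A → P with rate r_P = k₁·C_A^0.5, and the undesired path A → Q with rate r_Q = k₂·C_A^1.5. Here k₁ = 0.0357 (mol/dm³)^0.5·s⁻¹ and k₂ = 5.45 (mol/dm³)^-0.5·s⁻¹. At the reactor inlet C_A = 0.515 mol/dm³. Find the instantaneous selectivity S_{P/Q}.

S_{P/Q} = r_P/r_Q = (k₁·C_A^0.5)/(k₂·C_A^1.5) = (k₁/k₂)·C_A⁻¹.
= (0.0357×0.5150^0.5) / (5.45×0.5150^1.5) = 0.02562/2.014 = 0.0127.
The undesired path is higher order in A, so low C_A (CSTR or dilute feed) favours P.

0.0127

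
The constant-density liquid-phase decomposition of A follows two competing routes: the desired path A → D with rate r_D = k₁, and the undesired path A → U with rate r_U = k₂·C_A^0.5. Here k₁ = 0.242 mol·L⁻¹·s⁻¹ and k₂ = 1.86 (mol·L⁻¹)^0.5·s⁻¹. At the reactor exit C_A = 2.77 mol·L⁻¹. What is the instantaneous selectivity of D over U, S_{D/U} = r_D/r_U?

S_{D/U} = r_D/r_U = (k₁)/(k₂·C_A^0.5) = (k₁/k₂)·C_A^-0.5.
= (0.242) / (1.86×2.770^0.5) = 0.2420/3.096 = 0.0782.
The undesired path is higher order in A, so low C_A (CSTR or dilute feed) favours D.

0.0782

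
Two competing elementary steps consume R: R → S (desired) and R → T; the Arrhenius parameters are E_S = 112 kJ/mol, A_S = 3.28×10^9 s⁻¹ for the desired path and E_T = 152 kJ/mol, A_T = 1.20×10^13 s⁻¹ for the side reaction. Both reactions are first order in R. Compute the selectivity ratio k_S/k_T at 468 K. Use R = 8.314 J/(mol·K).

7.97

k_S/k_T = (A_S/A_T)·exp[−(E_S−E_T)/(RT)] = (A_S/A_T)·exp[(E_T−E_S)/(RT)].
(E_T−E_S)/(RT) = (152−112)×10³/(8.314×468) = 40000/3891 = 10.28.
k_S/k_T = (3.28×10^9/1.20×10^13)·exp(10.28) = 2.733×10^-4 × 29151 = 7.97.
Since E_S < E_T, lowering the temperature improves selectivity toward S.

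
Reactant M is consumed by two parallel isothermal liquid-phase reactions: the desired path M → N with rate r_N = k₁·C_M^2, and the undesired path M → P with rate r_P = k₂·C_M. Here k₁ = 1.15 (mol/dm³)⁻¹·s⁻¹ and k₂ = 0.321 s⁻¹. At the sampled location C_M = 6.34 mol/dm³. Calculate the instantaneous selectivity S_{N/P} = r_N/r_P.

22.7

S_{N/P} = r_N/r_P = (k₁·C_M^2)/(k₂·C_M) = (k₁/k₂)·C_M.
= (1.15×6.340^2) / (0.321×6.340) = 46.22/2.035 = 22.7.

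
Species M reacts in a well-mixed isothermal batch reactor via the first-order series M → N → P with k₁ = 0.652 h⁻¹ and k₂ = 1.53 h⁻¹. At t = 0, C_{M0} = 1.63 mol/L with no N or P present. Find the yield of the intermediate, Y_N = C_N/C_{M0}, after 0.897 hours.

0.226

The intermediate concentration in a first-order A→B→C sequence is C_N = k₁C_{M0}(e^(−k₁t) − e^(−k₂t))/(k₂−k₁).
e^(−k₁t) = e^(−0.652×0.897) = e^(−0.5848) = 0.5572; e^(−k₂t) = e^(−1.372) = 0.2535.
C_N = 0.652×1.63/(1.53−0.652) × (0.5572−0.2535) = 1.210×0.3037 = 0.3676 mol/L.
Y_N = C_N/C_{M0} = 0.3676/1.63 = 0.226.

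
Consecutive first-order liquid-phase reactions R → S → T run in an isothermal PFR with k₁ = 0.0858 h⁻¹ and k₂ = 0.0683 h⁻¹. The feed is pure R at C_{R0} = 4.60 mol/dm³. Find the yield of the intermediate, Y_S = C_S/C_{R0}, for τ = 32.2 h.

0.234

For first-order series with pure R initially, C_S(τ) = k₁C_{R0}/(k₂−k₁)·(e^(−k₁τ) − e^(−k₂τ)).
e^(−k₁τ) = e^(−0.0858×32.2) = e^(−2.763) = 0.06312; e^(−k₂τ) = e^(−2.199) = 0.1109.
C_S = 0.0858×4.60/(0.0683−0.0858) × (0.06312−0.1109) = (-22.55)×(-0.04777) = 1.077 mol/dm³.
Y_S = C_S/C_{R0} = 1.077/4.60 = 0.234.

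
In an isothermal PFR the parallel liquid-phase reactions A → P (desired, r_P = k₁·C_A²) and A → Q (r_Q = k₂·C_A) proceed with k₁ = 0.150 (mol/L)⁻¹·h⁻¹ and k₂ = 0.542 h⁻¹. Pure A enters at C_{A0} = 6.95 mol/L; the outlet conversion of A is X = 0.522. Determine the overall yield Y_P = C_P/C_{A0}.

C_A = C_{A0}(1−X) = 3.322 mol/L.
Along a PFR/batch, dC_Q/dC_A = −r_Q/(r_P+r_Q) = −k₂/(k₂+k₁·C_A).
Integrating from C_{A0} to C_A: C_Q = (0.542/0.150)·ln[(0.542+0.150·6.95)/(0.542+0.150·3.32)] = 3.613·ln(1.585/1.040) = 1.520 mol/L.
Then C_P = (C_{A0}−C_A) − C_Q = 3.628 − 1.520 = 2.108 mol/L.
Y_P = C_P/C_{A0} = 2.108/6.95 = 0.303.

0.303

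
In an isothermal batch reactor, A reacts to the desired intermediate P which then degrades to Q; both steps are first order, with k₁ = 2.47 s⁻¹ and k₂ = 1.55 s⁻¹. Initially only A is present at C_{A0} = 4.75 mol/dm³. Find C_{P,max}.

At the optimum, C_{P,max}/C_{A0} = (k₁/k₂)^[k₂/(k₂−k₁)].
= (2.47/1.55)^(1.55/(1.55−2.47)) = (1.594)^(-1.685) = 0.4561.
C_{P,max} = 0.4561×4.75 = 2.17 mol/dm³.

2.17 mol/dm³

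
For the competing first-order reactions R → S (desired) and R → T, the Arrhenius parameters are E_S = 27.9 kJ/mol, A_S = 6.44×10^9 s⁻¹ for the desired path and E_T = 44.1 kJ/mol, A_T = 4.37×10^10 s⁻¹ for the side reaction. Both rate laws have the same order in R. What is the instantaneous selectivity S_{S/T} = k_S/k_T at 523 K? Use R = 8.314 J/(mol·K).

k_S/k_T = (A_S/A_T)·exp[−(E_S−E_T)/(RT)] = (A_S/A_T)·exp[(E_T−E_S)/(RT)].
(E_T−E_S)/(RT) = (44.1−27.9)×10³/(8.314×523) = 16200/4348 = 3.726.
k_S/k_T = (6.44×10^9/4.37×10^10)·exp(3.726) = 0.1474 × 41.50 = 6.12.

6.12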